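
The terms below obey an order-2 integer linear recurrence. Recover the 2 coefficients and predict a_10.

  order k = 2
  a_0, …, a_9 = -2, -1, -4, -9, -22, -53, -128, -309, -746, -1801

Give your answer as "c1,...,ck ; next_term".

  a_2 = 2·-1 + 1·-2 = -4
  a_3 = 2·-4 + 1·-1 = -9
  a_4 = 2·-9 + 1·-4 = -22
  a_5 = 2·-22 + 1·-9 = -53
  a_6 = 2·-53 + 1·-22 = -128
  a_7 = 2·-128 + 1·-53 = -309
  a_8 = 2·-309 + 1·-128 = -746
  a_9 = 2·-746 + 1·-309 = -1801
  a_10 = 2·-1801 + 1·-746 = -4348

2,1 ; -4348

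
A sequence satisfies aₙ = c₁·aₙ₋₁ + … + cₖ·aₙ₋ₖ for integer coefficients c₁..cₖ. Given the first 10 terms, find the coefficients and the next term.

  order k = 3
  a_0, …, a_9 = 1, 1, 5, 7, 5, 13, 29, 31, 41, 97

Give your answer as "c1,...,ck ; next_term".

  a_3 = 1·5 + -1·1 + 3·1 = 7
  a_4 = 1·7 + -1·5 + 3·1 = 5
  a_5 = 1·5 + -1·7 + 3·5 = 13
  a_6 = 1·13 + -1·5 + 3·7 = 29
  a_7 = 1·29 + -1·13 + 3·5 = 31
  a_8 = 1·31 + -1·29 + 3·13 = 41
  a_9 = 1·41 + -1·31 + 3·29 = 97
  a_10 = 1·97 + -1·41 + 3·31 = 149

1,-1,3 ; 149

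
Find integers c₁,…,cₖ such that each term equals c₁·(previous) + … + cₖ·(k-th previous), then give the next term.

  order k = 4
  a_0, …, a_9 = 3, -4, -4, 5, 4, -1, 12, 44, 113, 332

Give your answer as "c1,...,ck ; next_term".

  a_4 = 3·5 + -1·-4 + 3·-4 + -1·3 = 4
  a_5 = 3·4 + -1·5 + 3·-4 + -1·-4 = -1
  a_6 = 3·-1 + -1·4 + 3·5 + -1·-4 = 12
  a_7 = 3·12 + -1·-1 + 3·4 + -1·5 = 44
  a_8 = 3·44 + -1·12 + 3·-1 + -1·4 = 113
  a_9 = 3·113 + -1·44 + 3·12 + -1·-1 = 332
  a_10 = 3·332 + -1·113 + 3·44 + -1·12 = 1003

3,-1,3,-1 ; 1003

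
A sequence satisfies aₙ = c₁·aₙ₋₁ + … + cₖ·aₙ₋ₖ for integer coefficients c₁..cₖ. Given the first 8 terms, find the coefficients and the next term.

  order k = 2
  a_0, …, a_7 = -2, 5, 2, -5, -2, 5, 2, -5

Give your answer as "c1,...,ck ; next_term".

0,-1 ; -2

  a_2 = 0·5 + -1·-2 = 2
  a_3 = 0·2 + -1·5 = -5
  a_4 = 0·-5 + -1·2 = -2
  a_5 = 0·-2 + -1·-5 = 5
  a_6 = 0·5 + -1·-2 = 2
  a_7 = 0·2 + -1·5 = -5
  a_8 = 0·-5 + -1·2 = -2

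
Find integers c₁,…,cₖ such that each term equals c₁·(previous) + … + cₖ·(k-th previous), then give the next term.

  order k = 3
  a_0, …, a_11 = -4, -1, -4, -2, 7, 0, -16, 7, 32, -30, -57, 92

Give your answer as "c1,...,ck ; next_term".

0,-2,1 ; 84

  a_3 = 0·-4 + -2·-1 + 1·-4 = -2
  a_4 = 0·-2 + -2·-4 + 1·-1 = 7
  a_5 = 0·7 + -2·-2 + 1·-4 = 0
  a_6 = 0·0 + -2·7 + 1·-2 = -16
  a_7 = 0·-16 + -2·0 + 1·7 = 7
  a_8 = 0·7 + -2·-16 + 1·0 = 32
  a_9 = 0·32 + -2·7 + 1·-16 = -30
  a_10 = 0·-30 + -2·32 + 1·7 = -57
  a_11 = 0·-57 + -2·-30 + 1·32 = 92
  a_12 = 0·92 + -2·-57 + 1·-30 = 84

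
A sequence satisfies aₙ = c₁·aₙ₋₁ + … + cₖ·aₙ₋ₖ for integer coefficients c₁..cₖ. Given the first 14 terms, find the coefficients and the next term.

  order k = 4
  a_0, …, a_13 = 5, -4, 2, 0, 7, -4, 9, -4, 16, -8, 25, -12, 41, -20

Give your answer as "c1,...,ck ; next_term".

0,1,0,1 ; 66

  a_4 = 0·0 + 1·2 + 0·-4 + 1·5 = 7
  a_5 = 0·7 + 1·0 + 0·2 + 1·-4 = -4
  a_6 = 0·-4 + 1·7 + 0·0 + 1·2 = 9
  a_7 = 0·9 + 1·-4 + 0·7 + 1·0 = -4
  a_8 = 0·-4 + 1·9 + 0·-4 + 1·7 = 16
  a_9 = 0·16 + 1·-4 + 0·9 + 1·-4 = -8
  a_10 = 0·-8 + 1·16 + 0·-4 + 1·9 = 25
  a_11 = 0·25 + 1·-8 + 0·16 + 1·-4 = -12
  a_12 = 0·-12 + 1·25 + 0·-8 + 1·16 = 41
  a_13 = 0·41 + 1·-12 + 0·25 + 1·-8 = -20
  a_14 = 0·-20 + 1·41 + 0·-12 + 1·25 = 66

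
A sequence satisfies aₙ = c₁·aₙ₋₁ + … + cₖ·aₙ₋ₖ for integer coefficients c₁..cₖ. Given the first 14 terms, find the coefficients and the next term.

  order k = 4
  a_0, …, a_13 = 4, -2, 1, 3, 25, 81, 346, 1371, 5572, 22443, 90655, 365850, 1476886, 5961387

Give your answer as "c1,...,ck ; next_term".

  a_4 = 3·3 + 4·1 + 0·-2 + 3·4 = 25
  a_5 = 3·25 + 4·3 + 0·1 + 3·-2 = 81
  a_6 = 3·81 + 4·25 + 0·3 + 3·1 = 346
  a_7 = 3·346 + 4·81 + 0·25 + 3·3 = 1371
  a_8 = 3·1371 + 4·346 + 0·81 + 3·25 = 5572
  a_9 = 3·5572 + 4·1371 + 0·346 + 3·81 = 22443
  a_10 = 3·22443 + 4·5572 + 0·1371 + 3·346 = 90655
  a_11 = 3·90655 + 4·22443 + 0·5572 + 3·1371 = 365850
  a_12 = 3·365850 + 4·90655 + 0·22443 + 3·5572 = 1476886
  a_13 = 3·1476886 + 4·365850 + 0·90655 + 3·22443 = 5961387
  a_14 = 3·5961387 + 4·1476886 + 0·365850 + 3·90655 = 24063670

3,4,0,3 ; 24063670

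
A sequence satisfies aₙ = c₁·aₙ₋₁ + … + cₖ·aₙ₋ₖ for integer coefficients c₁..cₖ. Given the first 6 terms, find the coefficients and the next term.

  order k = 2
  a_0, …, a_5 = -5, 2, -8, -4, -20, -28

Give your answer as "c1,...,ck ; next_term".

  a_2 = 1·2 + 2·-5 = -8
  a_3 = 1·-8 + 2·2 = -4
  a_4 = 1·-4 + 2·-8 = -20
  a_5 = 1·-20 + 2·-4 = -28
  a_6 = 1·-28 + 2·-20 = -68

1,2 ; -68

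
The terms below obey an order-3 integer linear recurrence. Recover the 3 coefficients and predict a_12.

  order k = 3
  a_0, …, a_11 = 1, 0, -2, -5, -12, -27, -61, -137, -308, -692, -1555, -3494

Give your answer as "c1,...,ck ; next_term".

2,1,-1 ; -7851

  a_3 = 2·-2 + 1·0 + -1·1 = -5
  a_4 = 2·-5 + 1·-2 + -1·0 = -12
  a_5 = 2·-12 + 1·-5 + -1·-2 = -27
  a_6 = 2·-27 + 1·-12 + -1·-5 = -61
  a_7 = 2·-61 + 1·-27 + -1·-12 = -137
  a_8 = 2·-137 + 1·-61 + -1·-27 = -308
  a_9 = 2·-308 + 1·-137 + -1·-61 = -692
  a_10 = 2·-692 + 1·-308 + -1·-137 = -1555
  a_11 = 2·-1555 + 1·-692 + -1·-308 = -3494
  a_12 = 2·-3494 + 1·-1555 + -1·-692 = -7851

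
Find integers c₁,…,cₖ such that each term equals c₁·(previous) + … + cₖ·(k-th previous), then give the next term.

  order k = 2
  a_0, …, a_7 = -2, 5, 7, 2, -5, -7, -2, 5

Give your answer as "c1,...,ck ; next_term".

1,-1 ; 7

  a_2 = 1·5 + -1·-2 = 7
  a_3 = 1·7 + -1·5 = 2
  a_4 = 1·2 + -1·7 = -5
  a_5 = 1·-5 + -1·2 = -7
  a_6 = 1·-7 + -1·-5 = -2
  a_7 = 1·-2 + -1·-7 = 5
  a_8 = 1·5 + -1·-2 = 7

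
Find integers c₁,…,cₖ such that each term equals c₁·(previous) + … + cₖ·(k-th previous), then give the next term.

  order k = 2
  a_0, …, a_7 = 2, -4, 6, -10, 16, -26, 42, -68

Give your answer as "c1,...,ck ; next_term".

-1,1 ; 110

  a_2 = -1·-4 + 1·2 = 6
  a_3 = -1·6 + 1·-4 = -10
  a_4 = -1·-10 + 1·6 = 16
  a_5 = -1·16 + 1·-10 = -26
  a_6 = -1·-26 + 1·16 = 42
  a_7 = -1·42 + 1·-26 = -68
  a_8 = -1·-68 + 1·42 = 110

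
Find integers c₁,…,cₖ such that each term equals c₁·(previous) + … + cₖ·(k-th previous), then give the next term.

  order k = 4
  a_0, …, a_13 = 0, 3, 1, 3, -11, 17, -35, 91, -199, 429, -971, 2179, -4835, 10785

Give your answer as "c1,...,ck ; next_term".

-1,1,-3,2 ; -24099

  a_4 = -1·3 + 1·1 + -3·3 + 2·0 = -11
  a_5 = -1·-11 + 1·3 + -3·1 + 2·3 = 17
  a_6 = -1·17 + 1·-11 + -3·3 + 2·1 = -35
  a_7 = -1·-35 + 1·17 + -3·-11 + 2·3 = 91
  a_8 = -1·91 + 1·-35 + -3·17 + 2·-11 = -199
  a_9 = -1·-199 + 1·91 + -3·-35 + 2·17 = 429
  a_10 = -1·429 + 1·-199 + -3·91 + 2·-35 = -971
  a_11 = -1·-971 + 1·429 + -3·-199 + 2·91 = 2179
  a_12 = -1·2179 + 1·-971 + -3·429 + 2·-199 = -4835
  a_13 = -1·-4835 + 1·2179 + -3·-971 + 2·429 = 10785
  a_14 = -1·10785 + 1·-4835 + -3·2179 + 2·-971 = -24099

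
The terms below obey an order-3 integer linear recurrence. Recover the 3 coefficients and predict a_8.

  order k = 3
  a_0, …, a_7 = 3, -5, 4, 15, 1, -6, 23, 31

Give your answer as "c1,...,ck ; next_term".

1,-1,2 ; -4

  a_3 = 1·4 + -1·-5 + 2·3 = 15
  a_4 = 1·15 + -1·4 + 2·-5 = 1
  a_5 = 1·1 + -1·15 + 2·4 = -6
  a_6 = 1·-6 + -1·1 + 2·15 = 23
  a_7 = 1·23 + -1·-6 + 2·1 = 31
  a_8 = 1·31 + -1·23 + 2·-6 = -4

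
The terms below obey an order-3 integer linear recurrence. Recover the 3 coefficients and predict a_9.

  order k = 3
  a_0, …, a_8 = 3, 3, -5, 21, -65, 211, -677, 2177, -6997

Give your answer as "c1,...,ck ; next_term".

-3,1,1 ; 22491

  a_3 = -3·-5 + 1·3 + 1·3 = 21
  a_4 = -3·21 + 1·-5 + 1·3 = -65
  a_5 = -3·-65 + 1·21 + 1·-5 = 211
  a_6 = -3·211 + 1·-65 + 1·21 = -677
  a_7 = -3·-677 + 1·211 + 1·-65 = 2177
  a_8 = -3·2177 + 1·-677 + 1·211 = -6997
  a_9 = -3·-6997 + 1·2177 + 1·-677 = 22491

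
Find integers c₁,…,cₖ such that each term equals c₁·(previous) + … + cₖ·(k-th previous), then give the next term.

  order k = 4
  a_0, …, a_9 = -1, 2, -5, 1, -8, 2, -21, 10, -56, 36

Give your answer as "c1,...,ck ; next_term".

-1,2,2,1 ; -149

  a_4 = -1·1 + 2·-5 + 2·2 + 1·-1 = -8
  a_5 = -1·-8 + 2·1 + 2·-5 + 1·2 = 2
  a_6 = -1·2 + 2·-8 + 2·1 + 1·-5 = -21
  a_7 = -1·-21 + 2·2 + 2·-8 + 1·1 = 10
  a_8 = -1·10 + 2·-21 + 2·2 + 1·-8 = -56
  a_9 = -1·-56 + 2·10 + 2·-21 + 1·2 = 36
  a_10 = -1·36 + 2·-56 + 2·10 + 1·-21 = -149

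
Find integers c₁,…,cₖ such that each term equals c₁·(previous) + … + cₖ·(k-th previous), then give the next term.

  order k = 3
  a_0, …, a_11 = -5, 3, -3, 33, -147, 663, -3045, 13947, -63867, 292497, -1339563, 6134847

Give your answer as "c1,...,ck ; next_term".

-4,2,-3 ; -28096005

  a_3 = -4·-3 + 2·3 + -3·-5 = 33
  a_4 = -4·33 + 2·-3 + -3·3 = -147
  a_5 = -4·-147 + 2·33 + -3·-3 = 663
  a_6 = -4·663 + 2·-147 + -3·33 = -3045
  a_7 = -4·-3045 + 2·663 + -3·-147 = 13947
  a_8 = -4·13947 + 2·-3045 + -3·663 = -63867
  a_9 = -4·-63867 + 2·13947 + -3·-3045 = 292497
  a_10 = -4·292497 + 2·-63867 + -3·13947 = -1339563
  a_11 = -4·-1339563 + 2·292497 + -3·-63867 = 6134847
  a_12 = -4·6134847 + 2·-1339563 + -3·292497 = -28096005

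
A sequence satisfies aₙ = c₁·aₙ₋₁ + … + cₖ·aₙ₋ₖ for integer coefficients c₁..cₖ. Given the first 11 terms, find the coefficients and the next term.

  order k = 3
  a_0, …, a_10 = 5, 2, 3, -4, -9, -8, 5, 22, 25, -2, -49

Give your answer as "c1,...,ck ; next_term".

  a_3 = 1·3 + -1·2 + -1·5 = -4
  a_4 = 1·-4 + -1·3 + -1·2 = -9
  a_5 = 1·-9 + -1·-4 + -1·3 = -8
  a_6 = 1·-8 + -1·-9 + -1·-4 = 5
  a_7 = 1·5 + -1·-8 + -1·-9 = 22
  a_8 = 1·22 + -1·5 + -1·-8 = 25
  a_9 = 1·25 + -1·22 + -1·5 = -2
  a_10 = 1·-2 + -1·25 + -1·22 = -49
  a_11 = 1·-49 + -1·-2 + -1·25 = -72

1,-1,-1 ; -72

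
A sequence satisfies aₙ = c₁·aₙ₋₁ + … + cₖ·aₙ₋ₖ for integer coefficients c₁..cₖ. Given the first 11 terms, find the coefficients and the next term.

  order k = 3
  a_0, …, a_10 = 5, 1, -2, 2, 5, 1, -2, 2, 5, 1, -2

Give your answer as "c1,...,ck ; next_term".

  a_3 = 1·-2 + -1·1 + 1·5 = 2
  a_4 = 1·2 + -1·-2 + 1·1 = 5
  a_5 = 1·5 + -1·2 + 1·-2 = 1
  a_6 = 1·1 + -1·5 + 1·2 = -2
  a_7 = 1·-2 + -1·1 + 1·5 = 2
  a_8 = 1·2 + -1·-2 + 1·1 = 5
  a_9 = 1·5 + -1·2 + 1·-2 = 1
  a_10 = 1·1 + -1·5 + 1·2 = -2
  a_11 = 1·-2 + -1·1 + 1·5 = 2

1,-1,1 ; 2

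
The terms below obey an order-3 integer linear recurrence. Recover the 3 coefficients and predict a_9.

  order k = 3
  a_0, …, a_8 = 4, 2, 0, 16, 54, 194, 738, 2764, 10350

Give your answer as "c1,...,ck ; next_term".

  a_3 = 3·0 + 2·2 + 3·4 = 16
  a_4 = 3·16 + 2·0 + 3·2 = 54
  a_5 = 3·54 + 2·16 + 3·0 = 194
  a_6 = 3·194 + 2·54 + 3·16 = 738
  a_7 = 3·738 + 2·194 + 3·54 = 2764
  a_8 = 3·2764 + 2·738 + 3·194 = 10350
  a_9 = 3·10350 + 2·2764 + 3·738 = 38792

3,2,3 ; 38792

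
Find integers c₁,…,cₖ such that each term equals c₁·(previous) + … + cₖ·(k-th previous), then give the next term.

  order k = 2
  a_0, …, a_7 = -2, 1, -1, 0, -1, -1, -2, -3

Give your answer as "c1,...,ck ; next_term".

1,1 ; -5

  a_2 = 1·1 + 1·-2 = -1
  a_3 = 1·-1 + 1·1 = 0
  a_4 = 1·0 + 1·-1 = -1
  a_5 = 1·-1 + 1·0 = -1
  a_6 = 1·-1 + 1·-1 = -2
  a_7 = 1·-2 + 1·-1 = -3
  a_8 = 1·-3 + 1·-2 = -5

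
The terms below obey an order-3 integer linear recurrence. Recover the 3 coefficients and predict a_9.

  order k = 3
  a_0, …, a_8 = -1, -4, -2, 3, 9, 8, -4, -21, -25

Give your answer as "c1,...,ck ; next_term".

1,-1,-1 ; 0

  a_3 = 1·-2 + -1·-4 + -1·-1 = 3
  a_4 = 1·3 + -1·-2 + -1·-4 = 9
  a_5 = 1·9 + -1·3 + -1·-2 = 8
  a_6 = 1·8 + -1·9 + -1·3 = -4
  a_7 = 1·-4 + -1·8 + -1·9 = -21
  a_8 = 1·-21 + -1·-4 + -1·8 = -25
  a_9 = 1·-25 + -1·-21 + -1·-4 = 0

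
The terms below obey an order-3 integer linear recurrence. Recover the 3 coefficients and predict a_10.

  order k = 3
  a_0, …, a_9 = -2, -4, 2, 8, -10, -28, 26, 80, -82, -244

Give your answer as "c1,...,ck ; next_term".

1,-3,3 ; 242

  a_3 = 1·2 + -3·-4 + 3·-2 = 8
  a_4 = 1·8 + -3·2 + 3·-4 = -10
  a_5 = 1·-10 + -3·8 + 3·2 = -28
  a_6 = 1·-28 + -3·-10 + 3·8 = 26
  a_7 = 1·26 + -3·-28 + 3·-10 = 80
  a_8 = 1·80 + -3·26 + 3·-28 = -82
  a_9 = 1·-82 + -3·80 + 3·26 = -244
  a_10 = 1·-244 + -3·-82 + 3·80 = 242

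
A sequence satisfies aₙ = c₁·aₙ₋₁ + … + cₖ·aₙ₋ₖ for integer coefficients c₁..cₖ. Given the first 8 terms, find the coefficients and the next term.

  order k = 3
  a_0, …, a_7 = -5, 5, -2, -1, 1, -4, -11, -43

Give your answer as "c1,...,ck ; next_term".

3,3,2 ; -170

  a_3 = 3·-2 + 3·5 + 2·-5 = -1
  a_4 = 3·-1 + 3·-2 + 2·5 = 1
  a_5 = 3·1 + 3·-1 + 2·-2 = -4
  a_6 = 3·-4 + 3·1 + 2·-1 = -11
  a_7 = 3·-11 + 3·-4 + 2·1 = -43
  a_8 = 3·-43 + 3·-11 + 2·-4 = -170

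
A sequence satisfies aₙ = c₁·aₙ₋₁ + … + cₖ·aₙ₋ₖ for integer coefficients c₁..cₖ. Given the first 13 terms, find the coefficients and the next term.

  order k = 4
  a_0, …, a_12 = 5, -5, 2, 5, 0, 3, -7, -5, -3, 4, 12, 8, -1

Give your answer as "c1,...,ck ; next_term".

0,0,-1,-1 ; -16

  a_4 = 0·5 + 0·2 + -1·-5 + -1·5 = 0
  a_5 = 0·0 + 0·5 + -1·2 + -1·-5 = 3
  a_6 = 0·3 + 0·0 + -1·5 + -1·2 = -7
  a_7 = 0·-7 + 0·3 + -1·0 + -1·5 = -5
  a_8 = 0·-5 + 0·-7 + -1·3 + -1·0 = -3
  a_9 = 0·-3 + 0·-5 + -1·-7 + -1·3 = 4
  a_10 = 0·4 + 0·-3 + -1·-5 + -1·-7 = 12
  a_11 = 0·12 + 0·4 + -1·-3 + -1·-5 = 8
  a_12 = 0·8 + 0·12 + -1·4 + -1·-3 = -1
  a_13 = 0·-1 + 0·8 + -1·12 + -1·4 = -16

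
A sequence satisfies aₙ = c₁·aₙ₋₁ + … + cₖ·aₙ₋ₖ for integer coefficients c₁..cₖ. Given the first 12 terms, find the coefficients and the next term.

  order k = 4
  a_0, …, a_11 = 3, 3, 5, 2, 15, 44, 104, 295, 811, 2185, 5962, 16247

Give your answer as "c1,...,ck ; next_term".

  a_4 = 2·2 + 1·5 + 3·3 + -1·3 = 15
  a_5 = 2·15 + 1·2 + 3·5 + -1·3 = 44
  a_6 = 2·44 + 1·15 + 3·2 + -1·5 = 104
  a_7 = 2·104 + 1·44 + 3·15 + -1·2 = 295
  a_8 = 2·295 + 1·104 + 3·44 + -1·15 = 811
  a_9 = 2·811 + 1·295 + 3·104 + -1·44 = 2185
  a_10 = 2·2185 + 1·811 + 3·295 + -1·104 = 5962
  a_11 = 2·5962 + 1·2185 + 3·811 + -1·295 = 16247
  a_12 = 2·16247 + 1·5962 + 3·2185 + -1·811 = 44200

2,1,3,-1 ; 44200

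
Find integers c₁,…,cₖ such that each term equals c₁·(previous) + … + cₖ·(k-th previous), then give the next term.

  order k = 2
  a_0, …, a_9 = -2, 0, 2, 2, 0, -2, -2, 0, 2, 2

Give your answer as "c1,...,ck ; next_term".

1,-1 ; 0

  a_2 = 1·0 + -1·-2 = 2
  a_3 = 1·2 + -1·0 = 2
  a_4 = 1·2 + -1·2 = 0
  a_5 = 1·0 + -1·2 = -2
  a_6 = 1·-2 + -1·0 = -2
  a_7 = 1·-2 + -1·-2 = 0
  a_8 = 1·0 + -1·-2 = 2
  a_9 = 1·2 + -1·0 = 2
  a_10 = 1·2 + -1·2 = 0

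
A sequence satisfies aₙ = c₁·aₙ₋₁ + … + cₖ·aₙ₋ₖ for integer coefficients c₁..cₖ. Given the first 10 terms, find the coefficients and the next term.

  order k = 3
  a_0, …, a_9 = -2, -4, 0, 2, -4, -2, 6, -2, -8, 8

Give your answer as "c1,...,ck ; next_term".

  a_3 = 0·0 + -1·-4 + 1·-2 = 2
  a_4 = 0·2 + -1·0 + 1·-4 = -4
  a_5 = 0·-4 + -1·2 + 1·0 = -2
  a_6 = 0·-2 + -1·-4 + 1·2 = 6
  a_7 = 0·6 + -1·-2 + 1·-4 = -2
  a_8 = 0·-2 + -1·6 + 1·-2 = -8
  a_9 = 0·-8 + -1·-2 + 1·6 = 8
  a_10 = 0·8 + -1·-8 + 1·-2 = 6

0,-1,1 ; 6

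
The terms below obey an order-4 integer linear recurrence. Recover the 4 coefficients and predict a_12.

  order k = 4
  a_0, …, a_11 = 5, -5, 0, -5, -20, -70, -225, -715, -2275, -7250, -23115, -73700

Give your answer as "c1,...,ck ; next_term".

  a_4 = 4·-5 + -3·0 + 1·-5 + 1·5 = -20
  a_5 = 4·-20 + -3·-5 + 1·0 + 1·-5 = -70
  a_6 = 4·-70 + -3·-20 + 1·-5 + 1·0 = -225
  a_7 = 4·-225 + -3·-70 + 1·-20 + 1·-5 = -715
  a_8 = 4·-715 + -3·-225 + 1·-70 + 1·-20 = -2275
  a_9 = 4·-2275 + -3·-715 + 1·-225 + 1·-70 = -7250
  a_10 = 4·-7250 + -3·-2275 + 1·-715 + 1·-225 = -23115
  a_11 = 4·-23115 + -3·-7250 + 1·-2275 + 1·-715 = -73700
  a_12 = 4·-73700 + -3·-23115 + 1·-7250 + 1·-2275 = -234980

4,-3,1,1 ; -234980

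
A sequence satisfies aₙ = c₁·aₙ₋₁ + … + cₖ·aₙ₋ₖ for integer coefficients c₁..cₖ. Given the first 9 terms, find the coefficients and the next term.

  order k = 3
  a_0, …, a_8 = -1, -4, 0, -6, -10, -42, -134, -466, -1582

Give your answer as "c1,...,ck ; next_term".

  a_3 = 3·0 + 2·-4 + -2·-1 = -6
  a_4 = 3·-6 + 2·0 + -2·-4 = -10
  a_5 = 3·-10 + 2·-6 + -2·0 = -42
  a_6 = 3·-42 + 2·-10 + -2·-6 = -134
  a_7 = 3·-134 + 2·-42 + -2·-10 = -466
  a_8 = 3·-466 + 2·-134 + -2·-42 = -1582
  a_9 = 3·-1582 + 2·-466 + -2·-134 = -5410

3,2,-2 ; -5410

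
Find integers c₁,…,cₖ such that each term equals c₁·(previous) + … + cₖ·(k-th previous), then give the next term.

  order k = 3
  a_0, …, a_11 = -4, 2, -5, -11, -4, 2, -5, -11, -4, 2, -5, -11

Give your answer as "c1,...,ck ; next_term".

1,-1,1 ; -4

  a_3 = 1·-5 + -1·2 + 1·-4 = -11
  a_4 = 1·-11 + -1·-5 + 1·2 = -4
  a_5 = 1·-4 + -1·-11 + 1·-5 = 2
  a_6 = 1·2 + -1·-4 + 1·-11 = -5
  a_7 = 1·-5 + -1·2 + 1·-4 = -11
  a_8 = 1·-11 + -1·-5 + 1·2 = -4
  a_9 = 1·-4 + -1·-11 + 1·-5 = 2
  a_10 = 1·2 + -1·-4 + 1·-11 = -5
  a_11 = 1·-5 + -1·2 + 1·-4 = -11
  a_12 = 1·-11 + -1·-5 + 1·2 = -4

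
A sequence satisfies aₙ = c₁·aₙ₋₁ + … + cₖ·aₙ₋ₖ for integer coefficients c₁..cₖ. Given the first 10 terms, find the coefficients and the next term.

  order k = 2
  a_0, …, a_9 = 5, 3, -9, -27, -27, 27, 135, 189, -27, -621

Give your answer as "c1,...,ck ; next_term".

2,-3 ; -1161

  a_2 = 2·3 + -3·5 = -9
  a_3 = 2·-9 + -3·3 = -27
  a_4 = 2·-27 + -3·-9 = -27
  a_5 = 2·-27 + -3·-27 = 27
  a_6 = 2·27 + -3·-27 = 135
  a_7 = 2·135 + -3·27 = 189
  a_8 = 2·189 + -3·135 = -27
  a_9 = 2·-27 + -3·189 = -621
  a_10 = 2·-621 + -3·-27 = -1161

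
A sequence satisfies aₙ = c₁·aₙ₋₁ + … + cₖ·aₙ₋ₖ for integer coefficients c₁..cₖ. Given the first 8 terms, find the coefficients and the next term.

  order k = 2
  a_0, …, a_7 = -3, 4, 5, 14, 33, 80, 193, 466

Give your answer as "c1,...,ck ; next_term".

  a_2 = 2·4 + 1·-3 = 5
  a_3 = 2·5 + 1·4 = 14
  a_4 = 2·14 + 1·5 = 33
  a_5 = 2·33 + 1·14 = 80
  a_6 = 2·80 + 1·33 = 193
  a_7 = 2·193 + 1·80 = 466
  a_8 = 2·466 + 1·193 = 1125

2,1 ; 1125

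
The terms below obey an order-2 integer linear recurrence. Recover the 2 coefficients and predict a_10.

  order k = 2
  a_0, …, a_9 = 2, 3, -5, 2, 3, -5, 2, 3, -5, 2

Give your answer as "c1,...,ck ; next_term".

-1,-1 ; 3

  a_2 = -1·3 + -1·2 = -5
  a_3 = -1·-5 + -1·3 = 2
  a_4 = -1·2 + -1·-5 = 3
  a_5 = -1·3 + -1·2 = -5
  a_6 = -1·-5 + -1·3 = 2
  a_7 = -1·2 + -1·-5 = 3
  a_8 = -1·3 + -1·2 = -5
  a_9 = -1·-5 + -1·3 = 2
  a_10 = -1·2 + -1·-5 = 3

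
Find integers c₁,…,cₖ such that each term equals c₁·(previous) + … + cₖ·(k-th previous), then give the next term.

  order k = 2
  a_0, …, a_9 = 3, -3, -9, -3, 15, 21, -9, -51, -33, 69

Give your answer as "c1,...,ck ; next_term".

1,-2 ; 135

  a_2 = 1·-3 + -2·3 = -9
  a_3 = 1·-9 + -2·-3 = -3
  a_4 = 1·-3 + -2·-9 = 15
  a_5 = 1·15 + -2·-3 = 21
  a_6 = 1·21 + -2·15 = -9
  a_7 = 1·-9 + -2·21 = -51
  a_8 = 1·-51 + -2·-9 = -33
  a_9 = 1·-33 + -2·-51 = 69
  a_10 = 1·69 + -2·-33 = 135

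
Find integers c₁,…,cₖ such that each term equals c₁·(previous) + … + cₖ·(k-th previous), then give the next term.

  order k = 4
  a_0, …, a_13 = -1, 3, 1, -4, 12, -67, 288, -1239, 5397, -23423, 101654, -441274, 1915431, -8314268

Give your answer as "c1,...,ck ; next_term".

-4,1,-3,-4 ; 36089709

  a_4 = -4·-4 + 1·1 + -3·3 + -4·-1 = 12
  a_5 = -4·12 + 1·-4 + -3·1 + -4·3 = -67
  a_6 = -4·-67 + 1·12 + -3·-4 + -4·1 = 288
  a_7 = -4·288 + 1·-67 + -3·12 + -4·-4 = -1239
  a_8 = -4·-1239 + 1·288 + -3·-67 + -4·12 = 5397
  a_9 = -4·5397 + 1·-1239 + -3·288 + -4·-67 = -23423
  a_10 = -4·-23423 + 1·5397 + -3·-1239 + -4·288 = 101654
  a_11 = -4·101654 + 1·-23423 + -3·5397 + -4·-1239 = -441274
  a_12 = -4·-441274 + 1·101654 + -3·-23423 + -4·5397 = 1915431
  a_13 = -4·1915431 + 1·-441274 + -3·101654 + -4·-23423 = -8314268
  a_14 = -4·-8314268 + 1·1915431 + -3·-441274 + -4·101654 = 36089709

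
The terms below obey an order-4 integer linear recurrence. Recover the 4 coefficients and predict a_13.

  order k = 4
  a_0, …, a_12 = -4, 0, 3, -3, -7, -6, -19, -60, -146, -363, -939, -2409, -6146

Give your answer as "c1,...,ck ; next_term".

3,-2,3,-2 ; -15711

  a_4 = 3·-3 + -2·3 + 3·0 + -2·-4 = -7
  a_5 = 3·-7 + -2·-3 + 3·3 + -2·0 = -6
  a_6 = 3·-6 + -2·-7 + 3·-3 + -2·3 = -19
  a_7 = 3·-19 + -2·-6 + 3·-7 + -2·-3 = -60
  a_8 = 3·-60 + -2·-19 + 3·-6 + -2·-7 = -146
  a_9 = 3·-146 + -2·-60 + 3·-19 + -2·-6 = -363
  a_10 = 3·-363 + -2·-146 + 3·-60 + -2·-19 = -939
  a_11 = 3·-939 + -2·-363 + 3·-146 + -2·-60 = -2409
  a_12 = 3·-2409 + -2·-939 + 3·-363 + -2·-146 = -6146
  a_13 = 3·-6146 + -2·-2409 + 3·-939 + -2·-363 = -15711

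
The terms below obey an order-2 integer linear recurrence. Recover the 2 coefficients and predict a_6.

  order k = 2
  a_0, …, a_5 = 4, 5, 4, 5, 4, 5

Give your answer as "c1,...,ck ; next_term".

0,1 ; 4

  a_2 = 0·5 + 1·4 = 4
  a_3 = 0·4 + 1·5 = 5
  a_4 = 0·5 + 1·4 = 4
  a_5 = 0·4 + 1·5 = 5
  a_6 = 0·5 + 1·4 = 4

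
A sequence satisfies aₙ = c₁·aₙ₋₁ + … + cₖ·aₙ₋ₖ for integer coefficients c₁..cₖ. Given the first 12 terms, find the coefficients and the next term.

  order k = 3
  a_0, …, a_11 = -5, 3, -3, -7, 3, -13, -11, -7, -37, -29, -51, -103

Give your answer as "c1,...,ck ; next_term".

  a_3 = 0·-3 + 1·3 + 2·-5 = -7
  a_4 = 0·-7 + 1·-3 + 2·3 = 3
  a_5 = 0·3 + 1·-7 + 2·-3 = -13
  a_6 = 0·-13 + 1·3 + 2·-7 = -11
  a_7 = 0·-11 + 1·-13 + 2·3 = -7
  a_8 = 0·-7 + 1·-11 + 2·-13 = -37
  a_9 = 0·-37 + 1·-7 + 2·-11 = -29
  a_10 = 0·-29 + 1·-37 + 2·-7 = -51
  a_11 = 0·-51 + 1·-29 + 2·-37 = -103
  a_12 = 0·-103 + 1·-51 + 2·-29 = -109

0,1,2 ; -109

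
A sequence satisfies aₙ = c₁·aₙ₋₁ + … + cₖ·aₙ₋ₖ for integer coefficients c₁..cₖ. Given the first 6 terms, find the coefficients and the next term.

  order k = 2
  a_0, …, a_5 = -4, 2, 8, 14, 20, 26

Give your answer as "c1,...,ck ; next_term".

2,-1 ; 32

  a_2 = 2·2 + -1·-4 = 8
  a_3 = 2·8 + -1·2 = 14
  a_4 = 2·14 + -1·8 = 20
  a_5 = 2·20 + -1·14 = 26
  a_6 = 2·26 + -1·20 = 32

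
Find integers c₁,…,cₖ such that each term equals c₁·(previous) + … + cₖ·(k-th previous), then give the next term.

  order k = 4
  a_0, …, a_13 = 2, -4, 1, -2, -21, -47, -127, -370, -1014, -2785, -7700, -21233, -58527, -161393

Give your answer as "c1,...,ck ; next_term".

  a_4 = 3·-2 + -1·1 + 2·-4 + -3·2 = -21
  a_5 = 3·-21 + -1·-2 + 2·1 + -3·-4 = -47
  a_6 = 3·-47 + -1·-21 + 2·-2 + -3·1 = -127
  a_7 = 3·-127 + -1·-47 + 2·-21 + -3·-2 = -370
  a_8 = 3·-370 + -1·-127 + 2·-47 + -3·-21 = -1014
  a_9 = 3·-1014 + -1·-370 + 2·-127 + -3·-47 = -2785
  a_10 = 3·-2785 + -1·-1014 + 2·-370 + -3·-127 = -7700
  a_11 = 3·-7700 + -1·-2785 + 2·-1014 + -3·-370 = -21233
  a_12 = 3·-21233 + -1·-7700 + 2·-2785 + -3·-1014 = -58527
  a_13 = 3·-58527 + -1·-21233 + 2·-7700 + -3·-2785 = -161393
  a_14 = 3·-161393 + -1·-58527 + 2·-21233 + -3·-7700 = -445018

3,-1,2,-3 ; -445018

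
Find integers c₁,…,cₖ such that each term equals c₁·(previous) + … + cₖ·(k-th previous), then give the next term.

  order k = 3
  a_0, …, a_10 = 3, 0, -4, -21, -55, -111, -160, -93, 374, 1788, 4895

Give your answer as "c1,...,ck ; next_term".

  a_3 = 3·-4 + -2·0 + -3·3 = -21
  a_4 = 3·-21 + -2·-4 + -3·0 = -55
  a_5 = 3·-55 + -2·-21 + -3·-4 = -111
  a_6 = 3·-111 + -2·-55 + -3·-21 = -160
  a_7 = 3·-160 + -2·-111 + -3·-55 = -93
  a_8 = 3·-93 + -2·-160 + -3·-111 = 374
  a_9 = 3·374 + -2·-93 + -3·-160 = 1788
  a_10 = 3·1788 + -2·374 + -3·-93 = 4895
  a_11 = 3·4895 + -2·1788 + -3·374 = 9987

3,-2,-3 ; 9987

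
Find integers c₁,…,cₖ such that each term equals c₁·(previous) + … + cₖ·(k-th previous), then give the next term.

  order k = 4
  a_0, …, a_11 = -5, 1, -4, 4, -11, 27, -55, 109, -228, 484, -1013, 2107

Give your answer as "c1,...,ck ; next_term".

  a_4 = -2·4 + -1·-4 + -2·1 + 1·-5 = -11
  a_5 = -2·-11 + -1·4 + -2·-4 + 1·1 = 27
  a_6 = -2·27 + -1·-11 + -2·4 + 1·-4 = -55
  a_7 = -2·-55 + -1·27 + -2·-11 + 1·4 = 109
  a_8 = -2·109 + -1·-55 + -2·27 + 1·-11 = -228
  a_9 = -2·-228 + -1·109 + -2·-55 + 1·27 = 484
  a_10 = -2·484 + -1·-228 + -2·109 + 1·-55 = -1013
  a_11 = -2·-1013 + -1·484 + -2·-228 + 1·109 = 2107
  a_12 = -2·2107 + -1·-1013 + -2·484 + 1·-228 = -4397

-2,-1,-2,1 ; -4397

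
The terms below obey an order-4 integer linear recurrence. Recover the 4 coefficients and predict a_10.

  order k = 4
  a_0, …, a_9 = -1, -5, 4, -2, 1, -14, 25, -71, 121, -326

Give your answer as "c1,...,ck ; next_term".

  a_4 = -1·-2 + 3·4 + 2·-5 + 3·-1 = 1
  a_5 = -1·1 + 3·-2 + 2·4 + 3·-5 = -14
  a_6 = -1·-14 + 3·1 + 2·-2 + 3·4 = 25
  a_7 = -1·25 + 3·-14 + 2·1 + 3·-2 = -71
  a_8 = -1·-71 + 3·25 + 2·-14 + 3·1 = 121
  a_9 = -1·121 + 3·-71 + 2·25 + 3·-14 = -326
  a_10 = -1·-326 + 3·121 + 2·-71 + 3·25 = 622

-1,3,2,3 ; 622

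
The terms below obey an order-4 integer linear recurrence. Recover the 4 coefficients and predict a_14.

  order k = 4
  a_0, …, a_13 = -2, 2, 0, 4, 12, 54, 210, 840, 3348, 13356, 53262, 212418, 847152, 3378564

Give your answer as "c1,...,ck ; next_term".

  a_4 = 3·4 + 3·0 + 3·2 + 3·-2 = 12
  a_5 = 3·12 + 3·4 + 3·0 + 3·2 = 54
  a_6 = 3·54 + 3·12 + 3·4 + 3·0 = 210
  a_7 = 3·210 + 3·54 + 3·12 + 3·4 = 840
  a_8 = 3·840 + 3·210 + 3·54 + 3·12 = 3348
  a_9 = 3·3348 + 3·840 + 3·210 + 3·54 = 13356
  a_10 = 3·13356 + 3·3348 + 3·840 + 3·210 = 53262
  a_11 = 3·53262 + 3·13356 + 3·3348 + 3·840 = 212418
  a_12 = 3·212418 + 3·53262 + 3·13356 + 3·3348 = 847152
  a_13 = 3·847152 + 3·212418 + 3·53262 + 3·13356 = 3378564
  a_14 = 3·3378564 + 3·847152 + 3·212418 + 3·53262 = 13474188

3,3,3,3 ; 13474188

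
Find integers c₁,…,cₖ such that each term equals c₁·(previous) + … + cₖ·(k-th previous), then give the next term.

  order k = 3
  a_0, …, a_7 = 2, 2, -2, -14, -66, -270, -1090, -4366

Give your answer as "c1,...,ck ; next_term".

4,1,-4 ; -17474

  a_3 = 4·-2 + 1·2 + -4·2 = -14
  a_4 = 4·-14 + 1·-2 + -4·2 = -66
  a_5 = 4·-66 + 1·-14 + -4·-2 = -270
  a_6 = 4·-270 + 1·-66 + -4·-14 = -1090
  a_7 = 4·-1090 + 1·-270 + -4·-66 = -4366
  a_8 = 4·-4366 + 1·-1090 + -4·-270 = -17474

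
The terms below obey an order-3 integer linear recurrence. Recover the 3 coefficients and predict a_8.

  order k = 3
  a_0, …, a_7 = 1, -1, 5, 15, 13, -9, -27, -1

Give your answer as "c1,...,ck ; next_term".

2,-3,2 ; 61

  a_3 = 2·5 + -3·-1 + 2·1 = 15
  a_4 = 2·15 + -3·5 + 2·-1 = 13
  a_5 = 2·13 + -3·15 + 2·5 = -9
  a_6 = 2·-9 + -3·13 + 2·15 = -27
  a_7 = 2·-27 + -3·-9 + 2·13 = -1
  a_8 = 2·-1 + -3·-27 + 2·-9 = 61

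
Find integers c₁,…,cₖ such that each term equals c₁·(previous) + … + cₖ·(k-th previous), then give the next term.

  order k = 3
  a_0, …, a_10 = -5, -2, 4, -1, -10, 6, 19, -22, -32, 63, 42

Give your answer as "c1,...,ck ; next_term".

  a_3 = 0·4 + -2·-2 + 1·-5 = -1
  a_4 = 0·-1 + -2·4 + 1·-2 = -10
  a_5 = 0·-10 + -2·-1 + 1·4 = 6
  a_6 = 0·6 + -2·-10 + 1·-1 = 19
  a_7 = 0·19 + -2·6 + 1·-10 = -22
  a_8 = 0·-22 + -2·19 + 1·6 = -32
  a_9 = 0·-32 + -2·-22 + 1·19 = 63
  a_10 = 0·63 + -2·-32 + 1·-22 = 42
  a_11 = 0·42 + -2·63 + 1·-32 = -158

0,-2,1 ; -158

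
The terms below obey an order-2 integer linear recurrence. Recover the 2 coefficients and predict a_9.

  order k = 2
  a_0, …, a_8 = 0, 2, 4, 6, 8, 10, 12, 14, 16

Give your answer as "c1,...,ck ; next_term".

2,-1 ; 18

  a_2 = 2·2 + -1·0 = 4
  a_3 = 2·4 + -1·2 = 6
  a_4 = 2·6 + -1·4 = 8
  a_5 = 2·8 + -1·6 = 10
  a_6 = 2·10 + -1·8 = 12
  a_7 = 2·12 + -1·10 = 14
  a_8 = 2·14 + -1·12 = 16
  a_9 = 2·16 + -1·14 = 18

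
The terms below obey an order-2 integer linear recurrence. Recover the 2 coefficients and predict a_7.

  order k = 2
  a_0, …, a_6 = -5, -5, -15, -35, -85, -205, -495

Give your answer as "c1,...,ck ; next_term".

2,1 ; -1195

  a_2 = 2·-5 + 1·-5 = -15
  a_3 = 2·-15 + 1·-5 = -35
  a_4 = 2·-35 + 1·-15 = -85
  a_5 = 2·-85 + 1·-35 = -205
  a_6 = 2·-205 + 1·-85 = -495
  a_7 = 2·-495 + 1·-205 = -1195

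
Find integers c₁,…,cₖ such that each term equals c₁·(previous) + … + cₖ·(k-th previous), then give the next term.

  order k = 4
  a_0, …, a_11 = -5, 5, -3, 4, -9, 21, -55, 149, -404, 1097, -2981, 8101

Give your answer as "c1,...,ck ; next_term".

-3,-1,-1,-1 ; -22015

  a_4 = -3·4 + -1·-3 + -1·5 + -1·-5 = -9
  a_5 = -3·-9 + -1·4 + -1·-3 + -1·5 = 21
  a_6 = -3·21 + -1·-9 + -1·4 + -1·-3 = -55
  a_7 = -3·-55 + -1·21 + -1·-9 + -1·4 = 149
  a_8 = -3·149 + -1·-55 + -1·21 + -1·-9 = -404
  a_9 = -3·-404 + -1·149 + -1·-55 + -1·21 = 1097
  a_10 = -3·1097 + -1·-404 + -1·149 + -1·-55 = -2981
  a_11 = -3·-2981 + -1·1097 + -1·-404 + -1·149 = 8101
  a_12 = -3·8101 + -1·-2981 + -1·1097 + -1·-404 = -22015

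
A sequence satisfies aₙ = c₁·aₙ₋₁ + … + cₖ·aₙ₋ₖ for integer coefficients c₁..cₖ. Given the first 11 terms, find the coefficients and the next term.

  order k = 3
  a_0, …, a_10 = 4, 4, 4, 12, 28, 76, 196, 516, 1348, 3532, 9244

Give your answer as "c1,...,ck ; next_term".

2,2,-1 ; 24204

  a_3 = 2·4 + 2·4 + -1·4 = 12
  a_4 = 2·12 + 2·4 + -1·4 = 28
  a_5 = 2·28 + 2·12 + -1·4 = 76
  a_6 = 2·76 + 2·28 + -1·12 = 196
  a_7 = 2·196 + 2·76 + -1·28 = 516
  a_8 = 2·516 + 2·196 + -1·76 = 1348
  a_9 = 2·1348 + 2·516 + -1·196 = 3532
  a_10 = 2·3532 + 2·1348 + -1·516 = 9244
  a_11 = 2·9244 + 2·3532 + -1·1348 = 24204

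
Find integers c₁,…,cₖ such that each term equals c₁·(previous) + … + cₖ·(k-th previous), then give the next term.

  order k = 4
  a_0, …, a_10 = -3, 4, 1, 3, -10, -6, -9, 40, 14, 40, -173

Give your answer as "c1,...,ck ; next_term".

  a_4 = -1·3 + 0·1 + -4·4 + -3·-3 = -10
  a_5 = -1·-10 + 0·3 + -4·1 + -3·4 = -6
  a_6 = -1·-6 + 0·-10 + -4·3 + -3·1 = -9
  a_7 = -1·-9 + 0·-6 + -4·-10 + -3·3 = 40
  a_8 = -1·40 + 0·-9 + -4·-6 + -3·-10 = 14
  a_9 = -1·14 + 0·40 + -4·-9 + -3·-6 = 40
  a_10 = -1·40 + 0·14 + -4·40 + -3·-9 = -173
  a_11 = -1·-173 + 0·40 + -4·14 + -3·40 = -3

-1,0,-4,-3 ; -3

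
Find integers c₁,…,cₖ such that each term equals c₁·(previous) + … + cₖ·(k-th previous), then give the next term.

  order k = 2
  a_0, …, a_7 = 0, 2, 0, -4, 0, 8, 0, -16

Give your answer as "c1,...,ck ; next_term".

0,-2 ; 0

  a_2 = 0·2 + -2·0 = 0
  a_3 = 0·0 + -2·2 = -4
  a_4 = 0·-4 + -2·0 = 0
  a_5 = 0·0 + -2·-4 = 8
  a_6 = 0·8 + -2·0 = 0
  a_7 = 0·0 + -2·8 = -16
  a_8 = 0·-16 + -2·0 = 0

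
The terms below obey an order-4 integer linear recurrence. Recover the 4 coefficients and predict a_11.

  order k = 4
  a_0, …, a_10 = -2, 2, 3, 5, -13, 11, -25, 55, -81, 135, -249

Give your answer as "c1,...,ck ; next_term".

  a_4 = -2·5 + -1·3 + -2·2 + -2·-2 = -13
  a_5 = -2·-13 + -1·5 + -2·3 + -2·2 = 11
  a_6 = -2·11 + -1·-13 + -2·5 + -2·3 = -25
  a_7 = -2·-25 + -1·11 + -2·-13 + -2·5 = 55
  a_8 = -2·55 + -1·-25 + -2·11 + -2·-13 = -81
  a_9 = -2·-81 + -1·55 + -2·-25 + -2·11 = 135
  a_10 = -2·135 + -1·-81 + -2·55 + -2·-25 = -249
  a_11 = -2·-249 + -1·135 + -2·-81 + -2·55 = 415

-2,-1,-2,-2 ; 415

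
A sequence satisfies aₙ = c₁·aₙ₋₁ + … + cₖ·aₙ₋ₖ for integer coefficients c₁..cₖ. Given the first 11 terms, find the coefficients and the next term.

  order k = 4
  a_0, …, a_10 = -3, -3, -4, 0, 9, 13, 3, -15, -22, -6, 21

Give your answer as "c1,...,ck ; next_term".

2,-3,2,-1 ; 31

  a_4 = 2·0 + -3·-4 + 2·-3 + -1·-3 = 9
  a_5 = 2·9 + -3·0 + 2·-4 + -1·-3 = 13
  a_6 = 2·13 + -3·9 + 2·0 + -1·-4 = 3
  a_7 = 2·3 + -3·13 + 2·9 + -1·0 = -15
  a_8 = 2·-15 + -3·3 + 2·13 + -1·9 = -22
  a_9 = 2·-22 + -3·-15 + 2·3 + -1·13 = -6
  a_10 = 2·-6 + -3·-22 + 2·-15 + -1·3 = 21
  a_11 = 2·21 + -3·-6 + 2·-22 + -1·-15 = 31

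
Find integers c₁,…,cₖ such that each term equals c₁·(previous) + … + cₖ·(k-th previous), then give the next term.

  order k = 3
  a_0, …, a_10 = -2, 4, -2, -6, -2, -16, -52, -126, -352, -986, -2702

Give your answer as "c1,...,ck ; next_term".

  a_3 = 2·-2 + 1·4 + 3·-2 = -6
  a_4 = 2·-6 + 1·-2 + 3·4 = -2
  a_5 = 2·-2 + 1·-6 + 3·-2 = -16
  a_6 = 2·-16 + 1·-2 + 3·-6 = -52
  a_7 = 2·-52 + 1·-16 + 3·-2 = -126
  a_8 = 2·-126 + 1·-52 + 3·-16 = -352
  a_9 = 2·-352 + 1·-126 + 3·-52 = -986
  a_10 = 2·-986 + 1·-352 + 3·-126 = -2702
  a_11 = 2·-2702 + 1·-986 + 3·-352 = -7446

2,1,3 ; -7446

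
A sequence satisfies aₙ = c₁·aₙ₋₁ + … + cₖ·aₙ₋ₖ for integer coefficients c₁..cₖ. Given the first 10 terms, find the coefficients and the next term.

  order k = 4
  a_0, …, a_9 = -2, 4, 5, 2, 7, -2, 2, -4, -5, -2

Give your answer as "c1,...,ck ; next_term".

  a_4 = 0·2 + 1·5 + 0·4 + -1·-2 = 7
  a_5 = 0·7 + 1·2 + 0·5 + -1·4 = -2
  a_6 = 0·-2 + 1·7 + 0·2 + -1·5 = 2
  a_7 = 0·2 + 1·-2 + 0·7 + -1·2 = -4
  a_8 = 0·-4 + 1·2 + 0·-2 + -1·7 = -5
  a_9 = 0·-5 + 1·-4 + 0·2 + -1·-2 = -2
  a_10 = 0·-2 + 1·-5 + 0·-4 + -1·2 = -7

0,1,0,-1 ; -7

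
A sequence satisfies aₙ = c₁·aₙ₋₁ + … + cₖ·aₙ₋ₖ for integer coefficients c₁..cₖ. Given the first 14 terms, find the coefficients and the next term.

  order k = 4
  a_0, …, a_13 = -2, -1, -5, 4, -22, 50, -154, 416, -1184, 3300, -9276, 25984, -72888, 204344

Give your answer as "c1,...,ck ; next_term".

-2,2,0,2 ; -573016

  a_4 = -2·4 + 2·-5 + 0·-1 + 2·-2 = -22
  a_5 = -2·-22 + 2·4 + 0·-5 + 2·-1 = 50
  a_6 = -2·50 + 2·-22 + 0·4 + 2·-5 = -154
  a_7 = -2·-154 + 2·50 + 0·-22 + 2·4 = 416
  a_8 = -2·416 + 2·-154 + 0·50 + 2·-22 = -1184
  a_9 = -2·-1184 + 2·416 + 0·-154 + 2·50 = 3300
  a_10 = -2·3300 + 2·-1184 + 0·416 + 2·-154 = -9276
  a_11 = -2·-9276 + 2·3300 + 0·-1184 + 2·416 = 25984
  a_12 = -2·25984 + 2·-9276 + 0·3300 + 2·-1184 = -72888
  a_13 = -2·-72888 + 2·25984 + 0·-9276 + 2·3300 = 204344
  a_14 = -2·204344 + 2·-72888 + 0·25984 + 2·-9276 = -573016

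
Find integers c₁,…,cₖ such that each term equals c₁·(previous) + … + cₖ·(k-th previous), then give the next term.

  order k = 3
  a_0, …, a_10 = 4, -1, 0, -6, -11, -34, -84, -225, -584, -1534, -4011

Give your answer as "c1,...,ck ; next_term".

  a_3 = 2·0 + 2·-1 + -1·4 = -6
  a_4 = 2·-6 + 2·0 + -1·-1 = -11
  a_5 = 2·-11 + 2·-6 + -1·0 = -34
  a_6 = 2·-34 + 2·-11 + -1·-6 = -84
  a_7 = 2·-84 + 2·-34 + -1·-11 = -225
  a_8 = 2·-225 + 2·-84 + -1·-34 = -584
  a_9 = 2·-584 + 2·-225 + -1·-84 = -1534
  a_10 = 2·-1534 + 2·-584 + -1·-225 = -4011
  a_11 = 2·-4011 + 2·-1534 + -1·-584 = -10506

2,2,-1 ; -10506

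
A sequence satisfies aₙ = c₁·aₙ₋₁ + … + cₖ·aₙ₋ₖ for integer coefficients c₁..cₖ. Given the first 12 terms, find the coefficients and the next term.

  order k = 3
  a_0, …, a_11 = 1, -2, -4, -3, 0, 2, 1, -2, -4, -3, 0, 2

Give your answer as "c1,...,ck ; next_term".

  a_3 = 2·-4 + -2·-2 + 1·1 = -3
  a_4 = 2·-3 + -2·-4 + 1·-2 = 0
  a_5 = 2·0 + -2·-3 + 1·-4 = 2
  a_6 = 2·2 + -2·0 + 1·-3 = 1
  a_7 = 2·1 + -2·2 + 1·0 = -2
  a_8 = 2·-2 + -2·1 + 1·2 = -4
  a_9 = 2·-4 + -2·-2 + 1·1 = -3
  a_10 = 2·-3 + -2·-4 + 1·-2 = 0
  a_11 = 2·0 + -2·-3 + 1·-4 = 2
  a_12 = 2·2 + -2·0 + 1·-3 = 1

2,-2,1 ; 1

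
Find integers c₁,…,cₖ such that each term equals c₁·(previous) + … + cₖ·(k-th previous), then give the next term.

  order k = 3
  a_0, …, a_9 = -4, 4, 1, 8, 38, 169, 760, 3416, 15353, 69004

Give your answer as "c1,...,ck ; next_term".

4,2,1 ; 310138

  a_3 = 4·1 + 2·4 + 1·-4 = 8
  a_4 = 4·8 + 2·1 + 1·4 = 38
  a_5 = 4·38 + 2·8 + 1·1 = 169
  a_6 = 4·169 + 2·38 + 1·8 = 760
  a_7 = 4·760 + 2·169 + 1·38 = 3416
  a_8 = 4·3416 + 2·760 + 1·169 = 15353
  a_9 = 4·15353 + 2·3416 + 1·760 = 69004
  a_10 = 4·69004 + 2·15353 + 1·3416 = 310138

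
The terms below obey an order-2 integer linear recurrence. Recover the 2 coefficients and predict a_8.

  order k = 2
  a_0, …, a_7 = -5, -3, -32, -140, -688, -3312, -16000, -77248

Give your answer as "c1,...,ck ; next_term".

  a_2 = 4·-3 + 4·-5 = -32
  a_3 = 4·-32 + 4·-3 = -140
  a_4 = 4·-140 + 4·-32 = -688
  a_5 = 4·-688 + 4·-140 = -3312
  a_6 = 4·-3312 + 4·-688 = -16000
  a_7 = 4·-16000 + 4·-3312 = -77248
  a_8 = 4·-77248 + 4·-16000 = -372992

4,4 ; -372992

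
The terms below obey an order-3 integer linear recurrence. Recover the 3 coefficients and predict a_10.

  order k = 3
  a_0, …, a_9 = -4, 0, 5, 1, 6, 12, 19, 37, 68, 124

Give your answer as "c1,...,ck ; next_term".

1,1,1 ; 229

  a_3 = 1·5 + 1·0 + 1·-4 = 1
  a_4 = 1·1 + 1·5 + 1·0 = 6
  a_5 = 1·6 + 1·1 + 1·5 = 12
  a_6 = 1·12 + 1·6 + 1·1 = 19
  a_7 = 1·19 + 1·12 + 1·6 = 37
  a_8 = 1·37 + 1·19 + 1·12 = 68
  a_9 = 1·68 + 1·37 + 1·19 = 124
  a_10 = 1·124 + 1·68 + 1·37 = 229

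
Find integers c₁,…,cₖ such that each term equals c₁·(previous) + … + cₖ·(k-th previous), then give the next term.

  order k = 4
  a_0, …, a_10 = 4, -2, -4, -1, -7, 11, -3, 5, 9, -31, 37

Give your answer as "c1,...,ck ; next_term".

  a_4 = -1·-1 + 0·-4 + 0·-2 + -2·4 = -7
  a_5 = -1·-7 + 0·-1 + 0·-4 + -2·-2 = 11
  a_6 = -1·11 + 0·-7 + 0·-1 + -2·-4 = -3
  a_7 = -1·-3 + 0·11 + 0·-7 + -2·-1 = 5
  a_8 = -1·5 + 0·-3 + 0·11 + -2·-7 = 9
  a_9 = -1·9 + 0·5 + 0·-3 + -2·11 = -31
  a_10 = -1·-31 + 0·9 + 0·5 + -2·-3 = 37
  a_11 = -1·37 + 0·-31 + 0·9 + -2·5 = -47

-1,0,0,-2 ; -47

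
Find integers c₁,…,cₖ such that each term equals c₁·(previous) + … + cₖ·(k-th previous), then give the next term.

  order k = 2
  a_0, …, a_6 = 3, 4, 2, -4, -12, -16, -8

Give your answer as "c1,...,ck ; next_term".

2,-2 ; 16

  a_2 = 2·4 + -2·3 = 2
  a_3 = 2·2 + -2·4 = -4
  a_4 = 2·-4 + -2·2 = -12
  a_5 = 2·-12 + -2·-4 = -16
  a_6 = 2·-16 + -2·-12 = -8
  a_7 = 2·-8 + -2·-16 = 16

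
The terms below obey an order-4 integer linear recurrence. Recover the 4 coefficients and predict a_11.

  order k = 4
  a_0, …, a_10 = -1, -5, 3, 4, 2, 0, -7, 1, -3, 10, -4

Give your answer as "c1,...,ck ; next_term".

  a_4 = -1·4 + 0·3 + -1·-5 + -1·-1 = 2
  a_5 = -1·2 + 0·4 + -1·3 + -1·-5 = 0
  a_6 = -1·0 + 0·2 + -1·4 + -1·3 = -7
  a_7 = -1·-7 + 0·0 + -1·2 + -1·4 = 1
  a_8 = -1·1 + 0·-7 + -1·0 + -1·2 = -3
  a_9 = -1·-3 + 0·1 + -1·-7 + -1·0 = 10
  a_10 = -1·10 + 0·-3 + -1·1 + -1·-7 = -4
  a_11 = -1·-4 + 0·10 + -1·-3 + -1·1 = 6

-1,0,-1,-1 ; 6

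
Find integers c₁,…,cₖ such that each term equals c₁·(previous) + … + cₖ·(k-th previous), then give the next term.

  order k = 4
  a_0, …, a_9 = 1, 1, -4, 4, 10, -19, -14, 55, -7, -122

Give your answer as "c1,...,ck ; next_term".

  a_4 = 0·4 + -3·-4 + 1·1 + -3·1 = 10
  a_5 = 0·10 + -3·4 + 1·-4 + -3·1 = -19
  a_6 = 0·-19 + -3·10 + 1·4 + -3·-4 = -14
  a_7 = 0·-14 + -3·-19 + 1·10 + -3·4 = 55
  a_8 = 0·55 + -3·-14 + 1·-19 + -3·10 = -7
  a_9 = 0·-7 + -3·55 + 1·-14 + -3·-19 = -122
  a_10 = 0·-122 + -3·-7 + 1·55 + -3·-14 = 118

0,-3,1,-3 ; 118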